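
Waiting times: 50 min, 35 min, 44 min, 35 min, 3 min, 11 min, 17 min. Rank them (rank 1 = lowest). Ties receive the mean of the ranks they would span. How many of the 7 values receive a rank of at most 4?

Sorted (ascending): 3, 11, 17, 35, 35, 44, 50
The 2 values of 35 occupy positions 4–5 → average rank (4+5)/2 = 4.5.
Ranks ≤ 4: {1, 2, 3} → 3 values.

3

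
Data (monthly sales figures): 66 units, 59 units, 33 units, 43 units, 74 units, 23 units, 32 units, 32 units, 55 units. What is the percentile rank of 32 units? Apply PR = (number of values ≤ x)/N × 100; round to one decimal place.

33.3

N = 9.
Strictly below 32: 1. Equal to 32: 2.
PR = 3/9 × 100 = 33.3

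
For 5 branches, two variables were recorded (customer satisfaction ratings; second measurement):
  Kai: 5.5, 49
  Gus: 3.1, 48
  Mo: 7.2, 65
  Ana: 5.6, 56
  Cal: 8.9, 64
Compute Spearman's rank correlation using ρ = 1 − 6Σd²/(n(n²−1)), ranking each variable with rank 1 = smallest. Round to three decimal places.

0.900

Ranks of variable 1: 2, 1, 4, 3, 5
Ranks of variable 2: 2, 1, 5, 3, 4
d = r₁ − r₂: 0, 0, -1, 0, 1
d²: 0, 0, 1, 0, 1; Σd² = 2
ρ = 1 − 6·2/(5·24) = 1 − 12/120 = 0.900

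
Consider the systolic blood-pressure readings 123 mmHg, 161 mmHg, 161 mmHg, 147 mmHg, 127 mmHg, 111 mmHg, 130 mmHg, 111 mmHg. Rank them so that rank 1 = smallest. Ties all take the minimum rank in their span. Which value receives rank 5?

130

Sorted (ascending): 111, 111, 123, 127, 130, 147, 161, 161
The 2 values of 111 occupy positions 1–2 → each gets rank 1.
The 2 values of 161 occupy positions 7–8 → each gets rank 7.
Rank 5 → value 130.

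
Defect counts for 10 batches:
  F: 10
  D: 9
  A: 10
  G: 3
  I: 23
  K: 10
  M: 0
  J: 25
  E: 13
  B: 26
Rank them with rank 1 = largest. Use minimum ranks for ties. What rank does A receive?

Sorted (descending): 26, 25, 23, 13, 10, 10, 10, 9, 3, 0
The 3 values of 10 occupy positions 5–7 → each gets rank 5.
A has value 10 → rank 5.

5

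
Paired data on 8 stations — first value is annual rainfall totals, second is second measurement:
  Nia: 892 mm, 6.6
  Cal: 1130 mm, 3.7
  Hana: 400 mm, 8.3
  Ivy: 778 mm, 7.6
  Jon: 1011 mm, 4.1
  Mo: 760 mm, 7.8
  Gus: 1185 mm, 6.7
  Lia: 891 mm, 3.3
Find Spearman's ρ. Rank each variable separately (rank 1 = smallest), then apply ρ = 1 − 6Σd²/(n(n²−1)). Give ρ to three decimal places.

-0.619

Ranks of variable 1: 5, 7, 1, 3, 6, 2, 8, 4
Ranks of variable 2: 4, 2, 8, 6, 3, 7, 5, 1
d = r₁ − r₂: 1, 5, -7, -3, 3, -5, 3, 3
d²: 1, 25, 49, 9, 9, 25, 9, 9; Σd² = 136
ρ = 1 − 6·136/(8·63) = 1 − 816/504 = -0.619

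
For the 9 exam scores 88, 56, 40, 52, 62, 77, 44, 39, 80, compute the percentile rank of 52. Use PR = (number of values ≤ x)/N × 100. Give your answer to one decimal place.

44.4

N = 9.
Strictly below 52: 3. Equal to 52: 1.
PR = 4/9 × 100 = 44.4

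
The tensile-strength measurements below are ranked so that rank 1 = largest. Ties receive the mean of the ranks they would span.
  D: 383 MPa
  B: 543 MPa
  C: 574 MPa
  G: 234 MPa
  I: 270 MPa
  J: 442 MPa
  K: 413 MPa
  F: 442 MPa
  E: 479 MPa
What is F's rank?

4.5

Sorted (descending): 574, 543, 479, 442, 442, 413, 383, 270, 234
The 2 values of 442 occupy positions 4–5 → average rank (4+5)/2 = 4.5.
F has value 442 MPa → rank 4.5.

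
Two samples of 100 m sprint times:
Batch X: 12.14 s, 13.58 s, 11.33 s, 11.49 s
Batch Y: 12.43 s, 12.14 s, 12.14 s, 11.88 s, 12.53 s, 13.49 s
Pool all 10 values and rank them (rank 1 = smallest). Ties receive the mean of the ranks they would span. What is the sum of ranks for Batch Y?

37

Sorted (ascending): 11.33, 11.49, 11.88, 12.14, 12.14, 12.14, 12.43, 12.53, 13.49, 13.58
The 3 values of 12.14 occupy positions 4–6 → average rank 5.
Batch Y values → pooled ranks: 12.43→7, 12.14→5, 12.14→5, 11.88→3, 12.53→8, 13.49→9
Rank sum = 7 + 5 + 5 + 3 + 8 + 9 = 37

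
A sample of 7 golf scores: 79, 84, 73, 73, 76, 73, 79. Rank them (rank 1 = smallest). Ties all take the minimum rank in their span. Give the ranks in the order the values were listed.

Sorted (ascending): 73, 73, 73, 76, 79, 79, 84
The 3 values of 73 occupy positions 1–3 → each gets rank 1.
The 2 values of 79 occupy positions 5–6 → each gets rank 5.

5, 7, 1, 1, 4, 1, 5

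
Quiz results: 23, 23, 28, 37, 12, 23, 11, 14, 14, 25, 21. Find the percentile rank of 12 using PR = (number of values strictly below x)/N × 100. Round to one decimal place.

9.1

N = 11.
Strictly below 12: 1. Equal to 12: 1.
PR = 1/11 × 100 = 9.1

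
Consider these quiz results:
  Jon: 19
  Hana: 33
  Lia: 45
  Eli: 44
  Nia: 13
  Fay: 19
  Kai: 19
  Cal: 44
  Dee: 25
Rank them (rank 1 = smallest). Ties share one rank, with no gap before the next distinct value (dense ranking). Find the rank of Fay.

2

Sorted (ascending): 13, 19, 19, 19, 25, 33, 44, 44, 45
The 3 values of 19 share dense rank 2.
The 2 values of 44 share dense rank 5.
Remaining distinct values take the next consecutive integers.
Fay has value 19 → rank 2.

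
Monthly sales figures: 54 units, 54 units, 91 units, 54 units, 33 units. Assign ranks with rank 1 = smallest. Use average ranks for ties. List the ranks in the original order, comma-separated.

Sorted (ascending): 33, 54, 54, 54, 91
The 3 values of 54 occupy positions 2–4 → average rank 3.

3, 3, 5, 3, 1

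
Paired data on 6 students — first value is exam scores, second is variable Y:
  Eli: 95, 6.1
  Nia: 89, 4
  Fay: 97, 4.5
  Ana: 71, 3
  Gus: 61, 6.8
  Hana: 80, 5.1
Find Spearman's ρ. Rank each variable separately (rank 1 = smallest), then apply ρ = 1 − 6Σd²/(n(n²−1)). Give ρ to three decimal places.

Ranks of variable 1: 5, 4, 6, 2, 1, 3
Ranks of variable 2: 5, 2, 3, 1, 6, 4
d = r₁ − r₂: 0, 2, 3, 1, -5, -1
d²: 0, 4, 9, 1, 25, 1; Σd² = 40
ρ = 1 − 6·40/(6·35) = 1 − 240/210 = -0.143

-0.143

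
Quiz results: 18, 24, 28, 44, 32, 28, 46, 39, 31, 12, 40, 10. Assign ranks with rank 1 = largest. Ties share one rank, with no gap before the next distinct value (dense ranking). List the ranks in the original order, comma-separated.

9, 8, 7, 2, 5, 7, 1, 4, 6, 10, 3, 11

Sorted (descending): 46, 44, 40, 39, 32, 31, 28, 28, 24, 18, 12, 10
The 2 values of 28 share dense rank 7.
Remaining distinct values take the next consecutive integers.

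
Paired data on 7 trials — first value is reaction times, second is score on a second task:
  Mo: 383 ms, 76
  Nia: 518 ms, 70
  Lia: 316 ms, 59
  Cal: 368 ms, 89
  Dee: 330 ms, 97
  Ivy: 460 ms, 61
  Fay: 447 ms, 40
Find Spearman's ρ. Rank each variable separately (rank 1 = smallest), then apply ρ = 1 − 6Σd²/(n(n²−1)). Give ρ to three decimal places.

Ranks of variable 1: 4, 7, 1, 3, 2, 6, 5
Ranks of variable 2: 5, 4, 2, 6, 7, 3, 1
d = r₁ − r₂: -1, 3, -1, -3, -5, 3, 4
d²: 1, 9, 1, 9, 25, 9, 16; Σd² = 70
ρ = 1 − 6·70/(7·48) = 1 − 420/336 = -0.250

-0.250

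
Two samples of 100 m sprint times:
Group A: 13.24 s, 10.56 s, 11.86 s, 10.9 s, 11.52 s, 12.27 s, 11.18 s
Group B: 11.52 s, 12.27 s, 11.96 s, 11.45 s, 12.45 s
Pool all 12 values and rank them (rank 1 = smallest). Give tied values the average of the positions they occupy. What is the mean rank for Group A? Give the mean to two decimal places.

5.71

Sorted (ascending): 10.56, 10.9, 11.18, 11.45, 11.52, 11.52, 11.86, 11.96, 12.27, 12.27, 12.45, 13.24
The 2 values of 11.52 occupy positions 5–6 → average rank (5+6)/2 = 5.5.
The 2 values of 12.27 occupy positions 9–10 → average rank (9+10)/2 = 9.5.
Group A values → pooled ranks: 13.24→12, 10.56→1, 11.86→7, 10.9→2, 11.52→5.5, 12.27→9.5, 11.18→3
Mean rank = (12 + 1 + 7 + 2 + 5.5 + 9.5 + 3) / 7 = 5.71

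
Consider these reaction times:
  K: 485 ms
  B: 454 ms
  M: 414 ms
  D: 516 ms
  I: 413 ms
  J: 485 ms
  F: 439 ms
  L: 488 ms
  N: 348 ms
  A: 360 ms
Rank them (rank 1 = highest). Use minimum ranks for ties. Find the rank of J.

Sorted (descending): 516, 488, 485, 485, 454, 439, 414, 413, 360, 348
The 2 values of 485 occupy positions 3–4 → each gets rank 3.
J has value 485 ms → rank 3.

3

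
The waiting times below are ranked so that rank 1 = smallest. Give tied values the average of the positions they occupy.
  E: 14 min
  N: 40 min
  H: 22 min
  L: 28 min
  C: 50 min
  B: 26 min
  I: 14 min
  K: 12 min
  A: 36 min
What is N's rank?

8

Sorted (ascending): 12, 14, 14, 22, 26, 28, 36, 40, 50
The 2 values of 14 occupy positions 2–3 → average rank (2+3)/2 = 2.5.
N has value 40 min → rank 8.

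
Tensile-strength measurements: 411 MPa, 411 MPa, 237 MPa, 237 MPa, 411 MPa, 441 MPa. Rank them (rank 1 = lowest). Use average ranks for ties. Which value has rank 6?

441

Sorted (ascending): 237, 237, 411, 411, 411, 441
The 2 values of 237 occupy positions 1–2 → average rank (1+2)/2 = 1.5.
The 3 values of 411 occupy positions 3–5 → average rank 4.
Rank 6 → value 441.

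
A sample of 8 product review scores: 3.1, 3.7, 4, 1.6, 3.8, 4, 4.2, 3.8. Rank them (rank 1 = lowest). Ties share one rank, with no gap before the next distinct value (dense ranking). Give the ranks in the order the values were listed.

Sorted (ascending): 1.6, 3.1, 3.7, 3.8, 3.8, 4, 4, 4.2
The 2 values of 3.8 share dense rank 4.
The 2 values of 4 share dense rank 5.
Remaining distinct values take the next consecutive integers.

2, 3, 5, 1, 4, 5, 6, 4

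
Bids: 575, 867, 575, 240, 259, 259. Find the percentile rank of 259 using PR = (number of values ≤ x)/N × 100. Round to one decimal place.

N = 6.
Strictly below 259: 1. Equal to 259: 2.
PR = 3/6 × 100 = 50.0

50.0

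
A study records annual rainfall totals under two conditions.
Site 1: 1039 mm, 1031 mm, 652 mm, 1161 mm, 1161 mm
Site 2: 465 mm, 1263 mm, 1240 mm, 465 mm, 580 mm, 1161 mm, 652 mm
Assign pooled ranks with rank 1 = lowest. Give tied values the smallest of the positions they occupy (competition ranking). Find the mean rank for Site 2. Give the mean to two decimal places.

Sorted (ascending): 465, 465, 580, 652, 652, 1031, 1039, 1161, 1161, 1161, 1240, 1263
The 2 values of 465 occupy positions 1–2 → each gets rank 1.
The 2 values of 652 occupy positions 4–5 → each gets rank 4.
The 3 values of 1161 occupy positions 8–10 → each gets rank 8.
Site 2 values → pooled ranks: 465→1, 1263→12, 1240→11, 465→1, 580→3, 1161→8, 652→4
Mean rank = (1 + 12 + 11 + 1 + 3 + 8 + 4) / 7 = 5.71

5.71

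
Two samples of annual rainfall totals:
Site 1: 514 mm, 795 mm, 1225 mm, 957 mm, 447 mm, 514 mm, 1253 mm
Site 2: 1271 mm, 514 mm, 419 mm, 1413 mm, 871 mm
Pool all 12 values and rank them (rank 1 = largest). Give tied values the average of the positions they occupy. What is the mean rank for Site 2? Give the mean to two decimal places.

6.00

Sorted (descending): 1413, 1271, 1253, 1225, 957, 871, 795, 514, 514, 514, 447, 419
The 3 values of 514 occupy positions 8–10 → average rank 9.
Site 2 values → pooled ranks: 1271→2, 514→9, 419→12, 1413→1, 871→6
Mean rank = (2 + 9 + 12 + 1 + 6) / 5 = 6.00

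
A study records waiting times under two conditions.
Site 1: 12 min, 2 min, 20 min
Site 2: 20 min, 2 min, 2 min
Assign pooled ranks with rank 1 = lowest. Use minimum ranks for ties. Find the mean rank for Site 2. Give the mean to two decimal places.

Sorted (ascending): 2, 2, 2, 12, 20, 20
The 3 values of 2 occupy positions 1–3 → each gets rank 1.
The 2 values of 20 occupy positions 5–6 → each gets rank 5.
Site 2 values → pooled ranks: 20→5, 2→1, 2→1
Mean rank = (5 + 1 + 1) / 3 = 2.33

2.33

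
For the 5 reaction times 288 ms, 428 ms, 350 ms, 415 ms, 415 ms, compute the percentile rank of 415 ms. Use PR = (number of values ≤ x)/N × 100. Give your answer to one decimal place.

80.0

N = 5.
Strictly below 415: 2. Equal to 415: 2.
PR = 4/5 × 100 = 80.0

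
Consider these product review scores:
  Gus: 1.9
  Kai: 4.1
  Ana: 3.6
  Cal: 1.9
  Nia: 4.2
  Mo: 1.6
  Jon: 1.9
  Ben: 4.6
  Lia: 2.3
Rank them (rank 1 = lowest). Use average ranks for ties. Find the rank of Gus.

Sorted (ascending): 1.6, 1.9, 1.9, 1.9, 2.3, 3.6, 4.1, 4.2, 4.6
The 3 values of 1.9 occupy positions 2–4 → average rank 3.
Gus has value 1.9 → rank 3.

3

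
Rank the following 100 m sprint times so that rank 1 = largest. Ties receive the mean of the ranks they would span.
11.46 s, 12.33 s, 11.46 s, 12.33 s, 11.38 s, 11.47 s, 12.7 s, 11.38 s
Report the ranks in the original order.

5.5, 2.5, 5.5, 2.5, 7.5, 4, 1, 7.5

Sorted (descending): 12.7, 12.33, 12.33, 11.47, 11.46, 11.46, 11.38, 11.38
The 2 values of 12.33 occupy positions 2–3 → average rank (2+3)/2 = 2.5.
The 2 values of 11.46 occupy positions 5–6 → average rank (5+6)/2 = 5.5.
The 2 values of 11.38 occupy positions 7–8 → average rank (7+8)/2 = 7.5.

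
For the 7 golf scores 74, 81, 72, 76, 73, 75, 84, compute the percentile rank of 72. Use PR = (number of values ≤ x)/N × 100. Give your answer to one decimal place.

N = 7.
Strictly below 72: 0. Equal to 72: 1.
PR = 1/7 × 100 = 14.3

14.3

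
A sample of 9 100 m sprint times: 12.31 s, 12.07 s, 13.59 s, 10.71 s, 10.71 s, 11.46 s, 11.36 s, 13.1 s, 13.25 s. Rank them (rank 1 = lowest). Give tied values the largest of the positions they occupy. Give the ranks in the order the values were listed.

6, 5, 9, 2, 2, 4, 3, 7, 8

Sorted (ascending): 10.71, 10.71, 11.36, 11.46, 12.07, 12.31, 13.1, 13.25, 13.59
The 2 values of 10.71 occupy positions 1–2 → each gets rank 2.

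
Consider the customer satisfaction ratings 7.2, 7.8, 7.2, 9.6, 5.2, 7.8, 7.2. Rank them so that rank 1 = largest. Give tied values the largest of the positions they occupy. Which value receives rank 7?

5.2

Sorted (descending): 9.6, 7.8, 7.8, 7.2, 7.2, 7.2, 5.2
The 2 values of 7.8 occupy positions 2–3 → each gets rank 3.
The 3 values of 7.2 occupy positions 4–6 → each gets rank 6.
Rank 7 → value 5.2.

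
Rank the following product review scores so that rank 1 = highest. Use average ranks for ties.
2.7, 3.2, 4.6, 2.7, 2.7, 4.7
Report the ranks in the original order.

Sorted (descending): 4.7, 4.6, 3.2, 2.7, 2.7, 2.7
The 3 values of 2.7 occupy positions 4–6 → average rank 5.

5, 3, 2, 5, 5, 1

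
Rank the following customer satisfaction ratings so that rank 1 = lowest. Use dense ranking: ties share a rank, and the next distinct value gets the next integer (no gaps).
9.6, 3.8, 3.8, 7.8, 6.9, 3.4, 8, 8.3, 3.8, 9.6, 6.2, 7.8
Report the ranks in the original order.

Sorted (ascending): 3.4, 3.8, 3.8, 3.8, 6.2, 6.9, 7.8, 7.8, 8, 8.3, 9.6, 9.6
The 3 values of 3.8 share dense rank 2.
The 2 values of 7.8 share dense rank 5.
The 2 values of 9.6 share dense rank 8.
Remaining distinct values take the next consecutive integers.

8, 2, 2, 5, 4, 1, 6, 7, 2, 8, 3, 5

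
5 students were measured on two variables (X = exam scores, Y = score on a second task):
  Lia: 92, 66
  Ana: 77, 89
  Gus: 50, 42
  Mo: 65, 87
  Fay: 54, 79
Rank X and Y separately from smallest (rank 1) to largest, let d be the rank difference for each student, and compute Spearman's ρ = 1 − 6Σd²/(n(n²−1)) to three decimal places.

Ranks of variable 1: 5, 4, 1, 3, 2
Ranks of variable 2: 2, 5, 1, 4, 3
d = r₁ − r₂: 3, -1, 0, -1, -1
d²: 9, 1, 0, 1, 1; Σd² = 12
ρ = 1 − 6·12/(5·24) = 1 − 72/120 = 0.400

0.400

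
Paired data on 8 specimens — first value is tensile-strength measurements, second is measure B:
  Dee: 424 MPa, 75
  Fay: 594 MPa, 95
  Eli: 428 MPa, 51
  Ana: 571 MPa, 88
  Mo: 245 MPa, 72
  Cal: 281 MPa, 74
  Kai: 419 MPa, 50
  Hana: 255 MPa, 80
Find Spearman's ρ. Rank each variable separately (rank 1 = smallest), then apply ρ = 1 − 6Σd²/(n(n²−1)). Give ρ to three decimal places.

0.452

Ranks of variable 1: 5, 8, 6, 7, 1, 3, 4, 2
Ranks of variable 2: 5, 8, 2, 7, 3, 4, 1, 6
d = r₁ − r₂: 0, 0, 4, 0, -2, -1, 3, -4
d²: 0, 0, 16, 0, 4, 1, 9, 16; Σd² = 46
ρ = 1 − 6·46/(8·63) = 1 − 276/504 = 0.452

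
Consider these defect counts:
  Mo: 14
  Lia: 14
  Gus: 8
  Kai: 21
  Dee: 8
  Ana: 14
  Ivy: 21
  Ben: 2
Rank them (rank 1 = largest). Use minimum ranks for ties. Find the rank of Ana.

3

Sorted (descending): 21, 21, 14, 14, 14, 8, 8, 2
The 2 values of 21 occupy positions 1–2 → each gets rank 1.
The 3 values of 14 occupy positions 3–5 → each gets rank 3.
The 2 values of 8 occupy positions 6–7 → each gets rank 6.
Ana has value 14 → rank 3.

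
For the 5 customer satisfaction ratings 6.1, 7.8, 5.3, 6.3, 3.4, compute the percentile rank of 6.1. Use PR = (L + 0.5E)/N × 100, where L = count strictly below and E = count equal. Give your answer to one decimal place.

N = 5.
Strictly below 6.1: 2. Equal to 6.1: 1.
PR = (2 + 0.5·1)/5 × 100 = 50.0

50.0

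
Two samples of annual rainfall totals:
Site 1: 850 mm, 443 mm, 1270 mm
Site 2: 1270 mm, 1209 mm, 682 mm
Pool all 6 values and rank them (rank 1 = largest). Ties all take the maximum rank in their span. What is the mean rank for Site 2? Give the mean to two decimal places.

3.33

Sorted (descending): 1270, 1270, 1209, 850, 682, 443
The 2 values of 1270 occupy positions 1–2 → each gets rank 2.
Site 2 values → pooled ranks: 1270→2, 1209→3, 682→5
Mean rank = (2 + 3 + 5) / 3 = 3.33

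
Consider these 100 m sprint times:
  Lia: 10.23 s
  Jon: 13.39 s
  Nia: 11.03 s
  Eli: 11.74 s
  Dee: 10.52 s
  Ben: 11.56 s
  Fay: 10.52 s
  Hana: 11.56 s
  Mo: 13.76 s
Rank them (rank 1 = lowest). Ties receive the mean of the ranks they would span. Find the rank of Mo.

Sorted (ascending): 10.23, 10.52, 10.52, 11.03, 11.56, 11.56, 11.74, 13.39, 13.76
The 2 values of 10.52 occupy positions 2–3 → average rank (2+3)/2 = 2.5.
The 2 values of 11.56 occupy positions 5–6 → average rank (5+6)/2 = 5.5.
Mo has value 13.76 s → rank 9.

9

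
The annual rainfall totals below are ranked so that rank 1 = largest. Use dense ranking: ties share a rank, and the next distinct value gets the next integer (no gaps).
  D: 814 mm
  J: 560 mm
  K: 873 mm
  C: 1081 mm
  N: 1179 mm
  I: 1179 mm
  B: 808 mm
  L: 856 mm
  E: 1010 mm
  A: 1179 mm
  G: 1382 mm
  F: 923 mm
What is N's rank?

2

Sorted (descending): 1382, 1179, 1179, 1179, 1081, 1010, 923, 873, 856, 814, 808, 560
The 3 values of 1179 share dense rank 2.
Remaining distinct values take the next consecutive integers.
N has value 1179 mm → rank 2.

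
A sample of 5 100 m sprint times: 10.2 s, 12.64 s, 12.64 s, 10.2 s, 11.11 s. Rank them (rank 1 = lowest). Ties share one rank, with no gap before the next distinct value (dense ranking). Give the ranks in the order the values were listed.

1, 3, 3, 1, 2

Sorted (ascending): 10.2, 10.2, 11.11, 12.64, 12.64
The 2 values of 10.2 share dense rank 1.
The 2 values of 12.64 share dense rank 3.
Remaining distinct values take the next consecutive integers.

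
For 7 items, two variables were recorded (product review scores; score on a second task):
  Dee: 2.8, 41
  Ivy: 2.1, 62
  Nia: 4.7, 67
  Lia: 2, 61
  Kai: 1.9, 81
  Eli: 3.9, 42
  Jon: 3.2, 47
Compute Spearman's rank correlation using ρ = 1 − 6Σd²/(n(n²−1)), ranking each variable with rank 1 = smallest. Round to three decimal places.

Ranks of variable 1: 4, 3, 7, 2, 1, 6, 5
Ranks of variable 2: 1, 5, 6, 4, 7, 2, 3
d = r₁ − r₂: 3, -2, 1, -2, -6, 4, 2
d²: 9, 4, 1, 4, 36, 16, 4; Σd² = 74
ρ = 1 − 6·74/(7·48) = 1 − 444/336 = -0.321

-0.321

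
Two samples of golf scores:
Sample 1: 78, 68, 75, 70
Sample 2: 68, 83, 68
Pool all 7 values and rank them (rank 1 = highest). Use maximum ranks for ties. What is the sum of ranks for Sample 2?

15

Sorted (descending): 83, 78, 75, 70, 68, 68, 68
The 3 values of 68 occupy positions 5–7 → each gets rank 7.
Sample 2 values → pooled ranks: 68→7, 83→1, 68→7
Rank sum = 7 + 1 + 7 = 15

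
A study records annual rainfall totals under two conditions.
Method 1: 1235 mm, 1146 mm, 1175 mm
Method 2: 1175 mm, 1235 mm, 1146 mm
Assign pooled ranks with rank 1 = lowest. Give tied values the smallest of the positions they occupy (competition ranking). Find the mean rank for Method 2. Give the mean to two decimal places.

3.00

Sorted (ascending): 1146, 1146, 1175, 1175, 1235, 1235
The 2 values of 1146 occupy positions 1–2 → each gets rank 1.
The 2 values of 1175 occupy positions 3–4 → each gets rank 3.
The 2 values of 1235 occupy positions 5–6 → each gets rank 5.
Method 2 values → pooled ranks: 1175→3, 1235→5, 1146→1
Mean rank = (3 + 5 + 1) / 3 = 3.00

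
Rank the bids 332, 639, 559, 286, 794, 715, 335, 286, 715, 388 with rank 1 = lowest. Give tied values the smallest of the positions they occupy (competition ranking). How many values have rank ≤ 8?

Sorted (ascending): 286, 286, 332, 335, 388, 559, 639, 715, 715, 794
The 2 values of 286 occupy positions 1–2 → each gets rank 1.
The 2 values of 715 occupy positions 8–9 → each gets rank 8.
Ranks ≤ 8: {1, 1, 3, 4, 5, 6, 7, 8, 8} → 9 values.

9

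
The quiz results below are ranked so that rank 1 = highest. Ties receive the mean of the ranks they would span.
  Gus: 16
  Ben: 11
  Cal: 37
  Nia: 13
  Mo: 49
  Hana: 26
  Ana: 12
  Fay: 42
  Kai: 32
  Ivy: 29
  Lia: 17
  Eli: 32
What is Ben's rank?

12

Sorted (descending): 49, 42, 37, 32, 32, 29, 26, 17, 16, 13, 12, 11
The 2 values of 32 occupy positions 4–5 → average rank (4+5)/2 = 4.5.
Ben has value 11 → rank 12.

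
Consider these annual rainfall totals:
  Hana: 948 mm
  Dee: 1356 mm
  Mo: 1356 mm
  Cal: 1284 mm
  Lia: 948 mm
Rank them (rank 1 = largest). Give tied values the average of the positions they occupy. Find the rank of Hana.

Sorted (descending): 1356, 1356, 1284, 948, 948
The 2 values of 1356 occupy positions 1–2 → average rank (1+2)/2 = 1.5.
The 2 values of 948 occupy positions 4–5 → average rank (4+5)/2 = 4.5.
Hana has value 948 mm → rank 4.5.

4.5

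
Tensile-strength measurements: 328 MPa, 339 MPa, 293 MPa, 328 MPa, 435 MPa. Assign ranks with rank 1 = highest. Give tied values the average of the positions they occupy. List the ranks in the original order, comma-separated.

3.5, 2, 5, 3.5, 1

Sorted (descending): 435, 339, 328, 328, 293
The 2 values of 328 occupy positions 3–4 → average rank (3+4)/2 = 3.5.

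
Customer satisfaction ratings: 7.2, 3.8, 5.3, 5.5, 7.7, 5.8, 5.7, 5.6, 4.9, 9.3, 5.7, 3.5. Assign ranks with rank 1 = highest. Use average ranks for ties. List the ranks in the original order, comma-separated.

Sorted (descending): 9.3, 7.7, 7.2, 5.8, 5.7, 5.7, 5.6, 5.5, 5.3, 4.9, 3.8, 3.5
The 2 values of 5.7 occupy positions 5–6 → average rank (5+6)/2 = 5.5.

3, 11, 9, 8, 2, 4, 5.5, 7, 10, 1, 5.5, 12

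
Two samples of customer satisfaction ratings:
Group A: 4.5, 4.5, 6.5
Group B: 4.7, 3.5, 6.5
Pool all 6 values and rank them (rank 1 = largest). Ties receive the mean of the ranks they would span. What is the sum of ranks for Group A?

Sorted (descending): 6.5, 6.5, 4.7, 4.5, 4.5, 3.5
The 2 values of 6.5 occupy positions 1–2 → average rank (1+2)/2 = 1.5.
The 2 values of 4.5 occupy positions 4–5 → average rank (4+5)/2 = 4.5.
Group A values → pooled ranks: 4.5→4.5, 4.5→4.5, 6.5→1.5
Rank sum = 4.5 + 4.5 + 1.5 = 10.5

10.5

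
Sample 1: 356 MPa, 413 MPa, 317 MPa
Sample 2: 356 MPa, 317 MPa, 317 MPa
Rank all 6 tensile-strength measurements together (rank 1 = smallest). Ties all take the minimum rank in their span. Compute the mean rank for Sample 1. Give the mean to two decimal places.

Sorted (ascending): 317, 317, 317, 356, 356, 413
The 3 values of 317 occupy positions 1–3 → each gets rank 1.
The 2 values of 356 occupy positions 4–5 → each gets rank 4.
Sample 1 values → pooled ranks: 356→4, 413→6, 317→1
Mean rank = (4 + 6 + 1) / 3 = 3.67

3.67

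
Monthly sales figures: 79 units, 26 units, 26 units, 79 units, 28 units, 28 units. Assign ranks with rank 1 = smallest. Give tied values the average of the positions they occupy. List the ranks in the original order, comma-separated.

5.5, 1.5, 1.5, 5.5, 3.5, 3.5

Sorted (ascending): 26, 26, 28, 28, 79, 79
The 2 values of 26 occupy positions 1–2 → average rank (1+2)/2 = 1.5.
The 2 values of 28 occupy positions 3–4 → average rank (3+4)/2 = 3.5.
The 2 values of 79 occupy positions 5–6 → average rank (5+6)/2 = 5.5.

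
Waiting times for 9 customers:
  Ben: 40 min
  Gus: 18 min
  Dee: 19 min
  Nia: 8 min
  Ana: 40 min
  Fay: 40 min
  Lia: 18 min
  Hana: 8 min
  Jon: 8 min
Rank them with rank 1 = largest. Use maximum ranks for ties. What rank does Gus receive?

6

Sorted (descending): 40, 40, 40, 19, 18, 18, 8, 8, 8
The 3 values of 40 occupy positions 1–3 → each gets rank 3.
The 2 values of 18 occupy positions 5–6 → each gets rank 6.
The 3 values of 8 occupy positions 7–9 → each gets rank 9.
Gus has value 18 min → rank 6.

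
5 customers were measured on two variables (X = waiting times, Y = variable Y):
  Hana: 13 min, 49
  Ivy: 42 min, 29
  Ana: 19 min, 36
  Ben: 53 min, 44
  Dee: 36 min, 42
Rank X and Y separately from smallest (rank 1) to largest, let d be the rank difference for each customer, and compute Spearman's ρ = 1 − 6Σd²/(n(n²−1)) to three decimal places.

Ranks of variable 1: 1, 4, 2, 5, 3
Ranks of variable 2: 5, 1, 2, 4, 3
d = r₁ − r₂: -4, 3, 0, 1, 0
d²: 16, 9, 0, 1, 0; Σd² = 26
ρ = 1 − 6·26/(5·24) = 1 − 156/120 = -0.300

-0.300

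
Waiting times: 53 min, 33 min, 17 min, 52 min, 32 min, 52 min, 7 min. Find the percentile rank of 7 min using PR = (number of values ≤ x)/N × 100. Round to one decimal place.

14.3

N = 7.
Strictly below 7: 0. Equal to 7: 1.
PR = 1/7 × 100 = 14.3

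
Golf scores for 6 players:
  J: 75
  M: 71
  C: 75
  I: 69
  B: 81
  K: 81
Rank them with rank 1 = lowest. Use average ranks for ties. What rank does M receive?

Sorted (ascending): 69, 71, 75, 75, 81, 81
The 2 values of 75 occupy positions 3–4 → average rank (3+4)/2 = 3.5.
The 2 values of 81 occupy positions 5–6 → average rank (5+6)/2 = 5.5.
M has value 71 → rank 2.

2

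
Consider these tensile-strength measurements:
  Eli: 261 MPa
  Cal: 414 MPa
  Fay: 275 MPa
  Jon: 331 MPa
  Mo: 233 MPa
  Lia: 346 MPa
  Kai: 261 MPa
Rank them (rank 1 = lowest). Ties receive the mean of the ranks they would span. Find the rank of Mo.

Sorted (ascending): 233, 261, 261, 275, 331, 346, 414
The 2 values of 261 occupy positions 2–3 → average rank (2+3)/2 = 2.5.
Mo has value 233 MPa → rank 1.

1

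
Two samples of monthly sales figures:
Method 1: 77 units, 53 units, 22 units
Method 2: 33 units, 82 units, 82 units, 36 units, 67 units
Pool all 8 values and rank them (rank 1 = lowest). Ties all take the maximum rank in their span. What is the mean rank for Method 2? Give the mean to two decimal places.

Sorted (ascending): 22, 33, 36, 53, 67, 77, 82, 82
The 2 values of 82 occupy positions 7–8 → each gets rank 8.
Method 2 values → pooled ranks: 33→2, 82→8, 82→8, 36→3, 67→5
Mean rank = (2 + 8 + 8 + 3 + 5) / 5 = 5.20

5.20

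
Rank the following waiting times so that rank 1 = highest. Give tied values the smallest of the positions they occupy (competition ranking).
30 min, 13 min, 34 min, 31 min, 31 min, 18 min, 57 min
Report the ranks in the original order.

Sorted (descending): 57, 34, 31, 31, 30, 18, 13
The 2 values of 31 occupy positions 3–4 → each gets rank 3.

5, 7, 2, 3, 3, 6, 1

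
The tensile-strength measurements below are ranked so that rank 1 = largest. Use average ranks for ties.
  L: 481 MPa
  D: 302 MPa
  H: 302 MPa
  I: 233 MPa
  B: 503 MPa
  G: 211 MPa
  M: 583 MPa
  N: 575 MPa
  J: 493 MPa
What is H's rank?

6.5

Sorted (descending): 583, 575, 503, 493, 481, 302, 302, 233, 211
The 2 values of 302 occupy positions 6–7 → average rank (6+7)/2 = 6.5.
H has value 302 MPa → rank 6.5.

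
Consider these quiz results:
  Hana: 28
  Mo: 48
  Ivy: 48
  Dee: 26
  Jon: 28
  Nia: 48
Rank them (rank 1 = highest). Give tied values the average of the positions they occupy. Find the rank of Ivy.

2

Sorted (descending): 48, 48, 48, 28, 28, 26
The 3 values of 48 occupy positions 1–3 → average rank 2.
The 2 values of 28 occupy positions 4–5 → average rank (4+5)/2 = 4.5.
Ivy has value 48 → rank 2.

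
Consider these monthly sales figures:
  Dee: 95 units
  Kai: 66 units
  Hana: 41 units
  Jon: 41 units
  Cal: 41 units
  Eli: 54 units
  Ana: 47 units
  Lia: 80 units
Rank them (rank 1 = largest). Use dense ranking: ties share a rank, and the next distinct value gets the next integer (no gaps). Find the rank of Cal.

Sorted (descending): 95, 80, 66, 54, 47, 41, 41, 41
The 3 values of 41 share dense rank 6.
Remaining distinct values take the next consecutive integers.
Cal has value 41 units → rank 6.

6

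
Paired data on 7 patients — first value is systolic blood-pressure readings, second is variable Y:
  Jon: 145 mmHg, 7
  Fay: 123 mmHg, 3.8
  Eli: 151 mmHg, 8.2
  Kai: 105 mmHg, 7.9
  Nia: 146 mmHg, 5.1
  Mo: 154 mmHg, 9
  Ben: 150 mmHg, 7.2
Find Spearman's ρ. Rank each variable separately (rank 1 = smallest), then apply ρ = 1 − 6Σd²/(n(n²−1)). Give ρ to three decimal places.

Ranks of variable 1: 3, 2, 6, 1, 4, 7, 5
Ranks of variable 2: 3, 1, 6, 5, 2, 7, 4
d = r₁ − r₂: 0, 1, 0, -4, 2, 0, 1
d²: 0, 1, 0, 16, 4, 0, 1; Σd² = 22
ρ = 1 − 6·22/(7·48) = 1 − 132/336 = 0.607

0.607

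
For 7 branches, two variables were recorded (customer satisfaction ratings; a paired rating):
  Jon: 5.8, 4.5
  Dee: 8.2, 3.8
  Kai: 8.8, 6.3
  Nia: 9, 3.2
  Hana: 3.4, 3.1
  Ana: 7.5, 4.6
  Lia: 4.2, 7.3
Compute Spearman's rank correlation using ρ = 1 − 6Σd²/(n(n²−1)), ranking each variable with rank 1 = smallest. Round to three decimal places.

0.000

Ranks of variable 1: 3, 5, 6, 7, 1, 4, 2
Ranks of variable 2: 4, 3, 6, 2, 1, 5, 7
d = r₁ − r₂: -1, 2, 0, 5, 0, -1, -5
d²: 1, 4, 0, 25, 0, 1, 25; Σd² = 56
ρ = 1 − 6·56/(7·48) = 1 − 336/336 = 0.000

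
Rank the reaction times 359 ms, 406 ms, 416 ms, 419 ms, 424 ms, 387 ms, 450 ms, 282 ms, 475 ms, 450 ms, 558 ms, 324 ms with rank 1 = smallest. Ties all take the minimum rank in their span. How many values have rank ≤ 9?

Sorted (ascending): 282, 324, 359, 387, 406, 416, 419, 424, 450, 450, 475, 558
The 2 values of 450 occupy positions 9–10 → each gets rank 9.
Ranks ≤ 9: {1, 2, 3, 4, 5, 6, 7, 8, 9, 9} → 10 values.

10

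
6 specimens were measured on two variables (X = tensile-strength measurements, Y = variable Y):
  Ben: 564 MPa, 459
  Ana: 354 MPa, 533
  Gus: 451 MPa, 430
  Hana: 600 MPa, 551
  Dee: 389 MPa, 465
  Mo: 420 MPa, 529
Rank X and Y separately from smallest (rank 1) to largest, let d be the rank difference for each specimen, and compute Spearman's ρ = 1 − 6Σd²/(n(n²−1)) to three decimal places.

-0.029

Ranks of variable 1: 5, 1, 4, 6, 2, 3
Ranks of variable 2: 2, 5, 1, 6, 3, 4
d = r₁ − r₂: 3, -4, 3, 0, -1, -1
d²: 9, 16, 9, 0, 1, 1; Σd² = 36
ρ = 1 − 6·36/(6·35) = 1 − 216/210 = -0.029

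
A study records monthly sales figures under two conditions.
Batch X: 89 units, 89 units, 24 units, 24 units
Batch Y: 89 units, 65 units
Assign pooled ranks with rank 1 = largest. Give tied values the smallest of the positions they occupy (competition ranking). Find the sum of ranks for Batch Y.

5

Sorted (descending): 89, 89, 89, 65, 24, 24
The 3 values of 89 occupy positions 1–3 → each gets rank 1.
The 2 values of 24 occupy positions 5–6 → each gets rank 5.
Batch Y values → pooled ranks: 89→1, 65→4
Rank sum = 1 + 4 = 5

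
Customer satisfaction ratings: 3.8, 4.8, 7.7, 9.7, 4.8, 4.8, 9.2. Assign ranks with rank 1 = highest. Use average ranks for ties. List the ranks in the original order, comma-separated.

Sorted (descending): 9.7, 9.2, 7.7, 4.8, 4.8, 4.8, 3.8
The 3 values of 4.8 occupy positions 4–6 → average rank 5.

7, 5, 3, 1, 5, 5, 2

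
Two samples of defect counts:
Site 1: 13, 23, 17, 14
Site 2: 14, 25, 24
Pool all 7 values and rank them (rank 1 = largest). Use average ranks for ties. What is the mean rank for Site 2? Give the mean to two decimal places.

2.83

Sorted (descending): 25, 24, 23, 17, 14, 14, 13
The 2 values of 14 occupy positions 5–6 → average rank (5+6)/2 = 5.5.
Site 2 values → pooled ranks: 14→5.5, 25→1, 24→2
Mean rank = (5.5 + 1 + 2) / 3 = 2.83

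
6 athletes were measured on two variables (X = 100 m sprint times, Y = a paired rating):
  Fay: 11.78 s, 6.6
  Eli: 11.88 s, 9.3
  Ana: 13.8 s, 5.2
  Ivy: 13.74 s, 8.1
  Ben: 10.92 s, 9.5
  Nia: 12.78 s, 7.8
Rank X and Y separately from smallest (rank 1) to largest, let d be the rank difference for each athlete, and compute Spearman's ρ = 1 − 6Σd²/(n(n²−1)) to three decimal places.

Ranks of variable 1: 2, 3, 6, 5, 1, 4
Ranks of variable 2: 2, 5, 1, 4, 6, 3
d = r₁ − r₂: 0, -2, 5, 1, -5, 1
d²: 0, 4, 25, 1, 25, 1; Σd² = 56
ρ = 1 − 6·56/(6·35) = 1 − 336/210 = -0.600

-0.600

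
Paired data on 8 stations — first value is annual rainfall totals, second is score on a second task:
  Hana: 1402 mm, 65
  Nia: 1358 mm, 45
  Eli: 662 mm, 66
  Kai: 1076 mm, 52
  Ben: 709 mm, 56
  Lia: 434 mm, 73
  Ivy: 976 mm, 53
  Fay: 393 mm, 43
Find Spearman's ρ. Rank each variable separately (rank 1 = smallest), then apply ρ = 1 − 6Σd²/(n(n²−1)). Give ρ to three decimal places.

-0.095

Ranks of variable 1: 8, 7, 3, 6, 4, 2, 5, 1
Ranks of variable 2: 6, 2, 7, 3, 5, 8, 4, 1
d = r₁ − r₂: 2, 5, -4, 3, -1, -6, 1, 0
d²: 4, 25, 16, 9, 1, 36, 1, 0; Σd² = 92
ρ = 1 − 6·92/(8·63) = 1 − 552/504 = -0.095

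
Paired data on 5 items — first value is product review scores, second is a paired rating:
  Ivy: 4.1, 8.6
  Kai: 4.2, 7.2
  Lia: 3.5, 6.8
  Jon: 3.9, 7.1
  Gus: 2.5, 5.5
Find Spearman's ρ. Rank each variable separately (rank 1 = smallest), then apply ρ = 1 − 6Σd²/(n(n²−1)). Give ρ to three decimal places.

0.900

Ranks of variable 1: 4, 5, 2, 3, 1
Ranks of variable 2: 5, 4, 2, 3, 1
d = r₁ − r₂: -1, 1, 0, 0, 0
d²: 1, 1, 0, 0, 0; Σd² = 2
ρ = 1 − 6·2/(5·24) = 1 − 12/120 = 0.900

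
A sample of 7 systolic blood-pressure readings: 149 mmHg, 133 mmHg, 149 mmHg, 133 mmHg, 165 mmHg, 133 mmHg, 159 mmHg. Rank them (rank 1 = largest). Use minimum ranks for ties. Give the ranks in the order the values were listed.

3, 5, 3, 5, 1, 5, 2

Sorted (descending): 165, 159, 149, 149, 133, 133, 133
The 2 values of 149 occupy positions 3–4 → each gets rank 3.
The 3 values of 133 occupy positions 5–7 → each gets rank 5.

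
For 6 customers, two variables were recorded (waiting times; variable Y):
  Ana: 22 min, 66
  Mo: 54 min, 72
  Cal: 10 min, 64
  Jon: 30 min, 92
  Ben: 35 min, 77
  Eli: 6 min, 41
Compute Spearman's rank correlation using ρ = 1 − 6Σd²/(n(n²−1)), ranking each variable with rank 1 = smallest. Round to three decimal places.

0.771

Ranks of variable 1: 3, 6, 2, 4, 5, 1
Ranks of variable 2: 3, 4, 2, 6, 5, 1
d = r₁ − r₂: 0, 2, 0, -2, 0, 0
d²: 0, 4, 0, 4, 0, 0; Σd² = 8
ρ = 1 − 6·8/(6·35) = 1 − 48/210 = 0.771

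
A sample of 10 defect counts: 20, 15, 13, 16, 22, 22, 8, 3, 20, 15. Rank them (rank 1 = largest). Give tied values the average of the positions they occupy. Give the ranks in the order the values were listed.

3.5, 6.5, 8, 5, 1.5, 1.5, 9, 10, 3.5, 6.5

Sorted (descending): 22, 22, 20, 20, 16, 15, 15, 13, 8, 3
The 2 values of 22 occupy positions 1–2 → average rank (1+2)/2 = 1.5.
The 2 values of 20 occupy positions 3–4 → average rank (3+4)/2 = 3.5.
The 2 values of 15 occupy positions 6–7 → average rank (6+7)/2 = 6.5.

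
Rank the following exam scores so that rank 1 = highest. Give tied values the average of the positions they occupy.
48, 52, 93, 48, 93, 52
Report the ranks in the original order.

5.5, 3.5, 1.5, 5.5, 1.5, 3.5

Sorted (descending): 93, 93, 52, 52, 48, 48
The 2 values of 93 occupy positions 1–2 → average rank (1+2)/2 = 1.5.
The 2 values of 52 occupy positions 3–4 → average rank (3+4)/2 = 3.5.
The 2 values of 48 occupy positions 5–6 → average rank (5+6)/2 = 5.5.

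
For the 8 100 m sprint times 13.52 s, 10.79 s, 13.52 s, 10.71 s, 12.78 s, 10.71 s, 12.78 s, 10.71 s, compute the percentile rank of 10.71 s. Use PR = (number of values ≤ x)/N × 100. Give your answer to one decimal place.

37.5

N = 8.
Strictly below 10.71: 0. Equal to 10.71: 3.
PR = 3/8 × 100 = 37.5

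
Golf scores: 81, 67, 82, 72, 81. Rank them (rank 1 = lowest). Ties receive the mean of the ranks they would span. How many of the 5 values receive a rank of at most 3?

2

Sorted (ascending): 67, 72, 81, 81, 82
The 2 values of 81 occupy positions 3–4 → average rank (3+4)/2 = 3.5.
Ranks ≤ 3: {1, 2} → 2 values.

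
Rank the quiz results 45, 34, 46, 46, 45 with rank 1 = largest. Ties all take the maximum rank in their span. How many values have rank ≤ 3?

Sorted (descending): 46, 46, 45, 45, 34
The 2 values of 46 occupy positions 1–2 → each gets rank 2.
The 2 values of 45 occupy positions 3–4 → each gets rank 4.
Ranks ≤ 3: {2, 2} → 2 values.

2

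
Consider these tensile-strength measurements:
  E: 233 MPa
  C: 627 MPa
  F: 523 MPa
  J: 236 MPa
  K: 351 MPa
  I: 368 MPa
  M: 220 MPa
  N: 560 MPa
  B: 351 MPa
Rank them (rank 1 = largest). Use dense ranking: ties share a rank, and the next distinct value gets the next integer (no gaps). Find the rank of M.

Sorted (descending): 627, 560, 523, 368, 351, 351, 236, 233, 220
The 2 values of 351 share dense rank 5.
Remaining distinct values take the next consecutive integers.
M has value 220 MPa → rank 8.

8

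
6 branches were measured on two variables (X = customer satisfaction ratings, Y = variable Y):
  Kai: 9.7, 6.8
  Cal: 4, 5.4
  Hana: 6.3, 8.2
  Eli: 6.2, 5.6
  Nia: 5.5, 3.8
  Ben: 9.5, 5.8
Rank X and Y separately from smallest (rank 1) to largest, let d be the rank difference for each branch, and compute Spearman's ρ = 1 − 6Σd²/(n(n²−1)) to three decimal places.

Ranks of variable 1: 6, 1, 4, 3, 2, 5
Ranks of variable 2: 5, 2, 6, 3, 1, 4
d = r₁ − r₂: 1, -1, -2, 0, 1, 1
d²: 1, 1, 4, 0, 1, 1; Σd² = 8
ρ = 1 − 6·8/(6·35) = 1 − 48/210 = 0.771

0.771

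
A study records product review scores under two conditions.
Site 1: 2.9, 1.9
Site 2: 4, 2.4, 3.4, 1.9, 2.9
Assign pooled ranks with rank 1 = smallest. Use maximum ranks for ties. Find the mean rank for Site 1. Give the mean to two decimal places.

Sorted (ascending): 1.9, 1.9, 2.4, 2.9, 2.9, 3.4, 4
The 2 values of 1.9 occupy positions 1–2 → each gets rank 2.
The 2 values of 2.9 occupy positions 4–5 → each gets rank 5.
Site 1 values → pooled ranks: 2.9→5, 1.9→2
Mean rank = (5 + 2) / 2 = 3.50

3.50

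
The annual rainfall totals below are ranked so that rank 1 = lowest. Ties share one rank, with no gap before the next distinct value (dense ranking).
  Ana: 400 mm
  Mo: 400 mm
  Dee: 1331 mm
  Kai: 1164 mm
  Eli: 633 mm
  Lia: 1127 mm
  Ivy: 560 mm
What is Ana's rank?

1

Sorted (ascending): 400, 400, 560, 633, 1127, 1164, 1331
The 2 values of 400 share dense rank 1.
Remaining distinct values take the next consecutive integers.
Ana has value 400 mm → rank 1.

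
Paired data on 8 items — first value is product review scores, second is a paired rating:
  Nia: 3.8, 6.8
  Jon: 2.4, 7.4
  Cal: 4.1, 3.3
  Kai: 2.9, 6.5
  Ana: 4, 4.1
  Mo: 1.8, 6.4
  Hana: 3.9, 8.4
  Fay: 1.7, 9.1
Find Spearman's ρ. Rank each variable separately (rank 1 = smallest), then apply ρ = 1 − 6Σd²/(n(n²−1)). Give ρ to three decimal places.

-0.595

Ranks of variable 1: 5, 3, 8, 4, 7, 2, 6, 1
Ranks of variable 2: 5, 6, 1, 4, 2, 3, 7, 8
d = r₁ − r₂: 0, -3, 7, 0, 5, -1, -1, -7
d²: 0, 9, 49, 0, 25, 1, 1, 49; Σd² = 134
ρ = 1 − 6·134/(8·63) = 1 − 804/504 = -0.595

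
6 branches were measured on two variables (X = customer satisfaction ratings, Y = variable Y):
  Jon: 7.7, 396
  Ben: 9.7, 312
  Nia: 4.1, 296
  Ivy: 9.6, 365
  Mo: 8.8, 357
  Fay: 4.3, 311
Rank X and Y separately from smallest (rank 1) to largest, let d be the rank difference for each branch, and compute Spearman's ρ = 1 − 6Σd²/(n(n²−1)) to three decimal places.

Ranks of variable 1: 3, 6, 1, 5, 4, 2
Ranks of variable 2: 6, 3, 1, 5, 4, 2
d = r₁ − r₂: -3, 3, 0, 0, 0, 0
d²: 9, 9, 0, 0, 0, 0; Σd² = 18
ρ = 1 − 6·18/(6·35) = 1 − 108/210 = 0.486

0.486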